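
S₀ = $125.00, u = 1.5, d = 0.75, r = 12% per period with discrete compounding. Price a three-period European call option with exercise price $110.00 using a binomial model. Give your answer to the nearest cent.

$53.23

Risk-neutral probability p = (1 + 0.12 − 0.75)/(1.5 − 0.75) = 0.3700/0.7500 = 0.4933
Terminal stock prices: S_uuu = 421.9, S_uud = 210.9, S_udd = 105.5, S_ddd = 52.73
Terminal payoffs (S − K): max(311.9, 0) = 311.9, max(100.9, 0) = 100.9, max(-4.531, 0) = 0, max(-57.27, 0) = 0
Node uu (S = 281.2): V_uu = 1/1.12·[0.4933·311.8750 + 0.5067·100.9375] = 183.0357
Node ud (S = 140.6): V_ud = 1/1.12·[0.4933·100.9375 + 0.5067·0.0000] = 44.4606
Node dd (S = 70.31): V_dd = 1/1.12·[0.4933·0.0000 + 0.5067·0.0000] = 0.0000
Node u (S = 187.5): V_u = 1/1.12·[0.4933·183.0357 + 0.5067·44.4606] = 100.7360
Node d (S = 93.75): V_d = 1/1.12·[0.4933·44.4606 + 0.5067·0.0000] = 19.5838
Node 0 (S = 125): V_0 = 1/1.12·[0.4933·100.7360 + 0.5067·19.5838] = 53.2312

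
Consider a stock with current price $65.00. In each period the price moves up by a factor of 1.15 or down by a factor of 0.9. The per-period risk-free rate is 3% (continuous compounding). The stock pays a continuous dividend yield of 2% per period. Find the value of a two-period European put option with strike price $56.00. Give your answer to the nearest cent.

$0.99

Per-period risk-free factor R = e^0.03 = 1.0305; dividend-adjusted growth = e^(0.03−0.02) = 1.0101.
Risk-neutral probability p = (1.0101 − 0.9)/(1.15 − 0.9) = 0.1101/0.2500 = 0.4402
Terminal stock prices: S_uu = 85.96, S_ud = 67.28, S_dd = 52.65
Terminal payoffs (K − S): max(-29.96, 0) = 0, max(-11.28, 0) = 0, max(3.35, 0) = 3.35
Node u (S = 74.75): V_u = e^(−0.03)·[0.4402·0.0000 + 0.5598·0.0000] = 0.0000
Node d (S = 58.5): V_d = e^(−0.03)·[0.4402·0.0000 + 0.5598·3.3500] = 1.8199
Node 0 (S = 65): V_0 = e^(−0.03)·[0.4402·0.0000 + 0.5598·1.8199] = 0.9887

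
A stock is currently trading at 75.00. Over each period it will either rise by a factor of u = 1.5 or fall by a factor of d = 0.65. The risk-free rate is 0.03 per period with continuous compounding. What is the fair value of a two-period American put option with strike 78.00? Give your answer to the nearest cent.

16.82

Risk-neutral probability p = (e^0.03 − 0.65)/(1.5 − 0.65) = 0.3805/0.8500 = 0.4476
Terminal stock prices: S_uu = 168.8, S_ud = 73.12, S_dd = 31.69
Terminal payoffs (K − S): max(-90.75, 0) = 0, max(4.875, 0) = 4.875, max(46.31, 0) = 46.31
Node u (S = 112.5): continuation = e^(−0.03)·[0.4476·0.0000 + 0.5524·4.8750] = 2.6134; exercise value = 0.0000 ≤ continuation, so V_u = 2.6134
Node d (S = 48.75): continuation = e^(−0.03)·[0.4476·4.8750 + 0.5524·46.3125] = 26.9448; exercise value = 29.2500 > continuation, so V_d = 29.2500 (exercise)
Node 0 (S = 75): continuation = e^(−0.03)·[0.4476·2.6134 + 0.5524·29.2500] = 16.8155; exercise value = 3.0000 ≤ continuation, so V_0 = 16.8155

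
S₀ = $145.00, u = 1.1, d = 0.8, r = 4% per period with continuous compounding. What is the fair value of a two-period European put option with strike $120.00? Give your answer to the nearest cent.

Risk-neutral probability p = (e^0.04 − 0.8)/(1.1 − 0.8) = 0.2408/0.3000 = 0.8027
Terminal stock prices: S_uu = 175.5, S_ud = 127.6, S_dd = 92.8
Terminal payoffs (K − S): max(-55.45, 0) = 0, max(-7.6, 0) = 0, max(27.2, 0) = 27.2
Node u (S = 159.5): V_u = e^(−0.04)·[0.8027·0.0000 + 0.1973·0.0000] = 0.0000
Node d (S = 116): V_d = e^(−0.04)·[0.8027·0.0000 + 0.1973·27.2000] = 5.1561
Node 0 (S = 145): V_0 = e^(−0.04)·[0.8027·0.0000 + 0.1973·5.1561] = 0.9774

$0.98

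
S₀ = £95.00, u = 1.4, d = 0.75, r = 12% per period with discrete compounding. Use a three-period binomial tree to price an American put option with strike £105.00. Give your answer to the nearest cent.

£15.25

Risk-neutral probability p = (1 + 0.12 − 0.75)/(1.4 − 0.75) = 0.3700/0.6500 = 0.5692
Terminal stock prices: S_uuu = 260.7, S_uud = 139.6, S_udd = 74.81, S_ddd = 40.08
Terminal payoffs (K − S): max(-155.7, 0) = 0, max(-34.65, 0) = 0, max(30.19, 0) = 30.19, max(64.92, 0) = 64.92
Node uu (S = 186.2): continuation = 1/1.12·[0.5692·0.0000 + 0.4308·0.0000] = 0.0000; exercise value = 0.0000 ≤ continuation, so V_uu = 0.0000
Node ud (S = 99.75): continuation = 1/1.12·[0.5692·0.0000 + 0.4308·30.1875] = 11.6106; exercise value = 5.2500 ≤ continuation, so V_ud = 11.6106
Node dd (S = 53.44): continuation = 1/1.12·[0.5692·30.1875 + 0.4308·64.9219] = 40.3125; exercise value = 51.5625 > continuation, so V_dd = 51.5625 (exercise)
Node u (S = 133): continuation = 1/1.12·[0.5692·0.0000 + 0.4308·11.6106] = 4.4656; exercise value = 0.0000 ≤ continuation, so V_u = 4.4656
Node d (S = 71.25): continuation = 1/1.12·[0.5692·11.6106 + 0.4308·51.5625] = 25.7327; exercise value = 33.7500 > continuation, so V_d = 33.7500 (exercise)
Node 0 (S = 95): continuation = 1/1.12·[0.5692·4.4656 + 0.4308·33.7500] = 15.2504; exercise value = 10.0000 ≤ continuation, so V_0 = 15.2504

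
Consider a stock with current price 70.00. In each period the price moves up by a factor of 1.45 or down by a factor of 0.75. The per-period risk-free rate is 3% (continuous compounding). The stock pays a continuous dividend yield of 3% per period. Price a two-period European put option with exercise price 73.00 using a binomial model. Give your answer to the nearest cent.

13.09

Per-period risk-free factor R = e^0.03 = 1.0305; dividend-adjusted growth = e^(0.03−0.03) = 1.0000.
Risk-neutral probability p = (1.0000 − 0.75)/(1.45 − 0.75) = 0.2500/0.7000 = 0.3571
Terminal stock prices: S_uu = 147.2, S_ud = 76.12, S_dd = 39.38
Terminal payoffs (K − S): max(-74.18, 0) = 0, max(-3.125, 0) = 0, max(33.62, 0) = 33.62
Node u (S = 101.5): V_u = e^(−0.03)·[0.3571·0.0000 + 0.6429·0.0000] = 0.0000
Node d (S = 52.5): V_d = e^(−0.03)·[0.3571·0.0000 + 0.6429·33.6250] = 20.9772
Node 0 (S = 70): V_0 = e^(−0.03)·[0.3571·0.0000 + 0.6429·20.9772] = 13.0868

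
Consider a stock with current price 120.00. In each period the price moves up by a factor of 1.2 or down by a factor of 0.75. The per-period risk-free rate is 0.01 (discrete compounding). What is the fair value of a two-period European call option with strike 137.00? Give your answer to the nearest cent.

Risk-neutral probability p = (1 + 0.01 − 0.75)/(1.2 − 0.75) = 0.2600/0.4500 = 0.5778
Terminal stock prices: S_uu = 172.8, S_ud = 108, S_dd = 67.5
Terminal payoffs (S − K): max(35.8, 0) = 35.8, max(-29, 0) = 0, max(-69.5, 0) = 0
Node u (S = 144): V_u = 1/1.01·[0.5778·35.8000 + 0.4222·0.0000] = 20.4796
Node d (S = 90): V_d = 1/1.01·[0.5778·0.0000 + 0.4222·0.0000] = 0.0000
Node 0 (S = 120): V_0 = 1/1.01·[0.5778·20.4796 + 0.4222·0.0000] = 11.7155

11.72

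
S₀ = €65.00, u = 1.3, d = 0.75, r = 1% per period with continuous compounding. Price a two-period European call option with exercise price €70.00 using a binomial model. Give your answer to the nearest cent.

€8.73

Risk-neutral probability p = (e^0.01 − 0.75)/(1.3 − 0.75) = 0.2601/0.5500 = 0.4728
Terminal stock prices: S_uu = 109.9, S_ud = 63.38, S_dd = 36.56
Terminal payoffs (S − K): max(39.85, 0) = 39.85, max(-6.625, 0) = 0, max(-33.44, 0) = 0
Node u (S = 84.5): V_u = e^(−0.01)·[0.4728·39.8500 + 0.5272·0.0000] = 18.6543
Node d (S = 48.75): V_d = e^(−0.01)·[0.4728·0.0000 + 0.5272·0.0000] = 0.0000
Node 0 (S = 65): V_0 = e^(−0.01)·[0.4728·18.6543 + 0.5272·0.0000] = 8.7324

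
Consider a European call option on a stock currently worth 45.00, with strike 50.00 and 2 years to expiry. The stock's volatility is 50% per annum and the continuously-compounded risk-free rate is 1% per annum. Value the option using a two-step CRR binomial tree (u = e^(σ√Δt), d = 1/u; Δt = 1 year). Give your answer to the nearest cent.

CRR parameters: u = e^(σ√Δt) = e^(0.5·√1) = 1.6487, d = 1/u = 0.6065
Per-period rate: rΔt = 0.01·1 = 0.01, so R = e^0.01 = 1.0101
Risk-neutral probability p = (e^0.01 − 0.6065)/(1.6487 − 0.6065) = 0.4035/1.0422 = 0.3872
Terminal stock prices: S_uu = 122.3, S_ud = 45, S_dd = 16.55
Terminal payoffs (S − K): max(72.32, 0) = 72.32, max(-5, 0) = 0, max(-33.45, 0) = 0
Node u (S = 74.19): V_u = e^(−0.01)·[0.3872·72.3227 + 0.6128·0.0000] = 27.7236
Node d (S = 27.29): V_d = e^(−0.01)·[0.3872·0.0000 + 0.6128·0.0000] = 0.0000
Node 0 (S = 45): V_0 = e^(−0.01)·[0.3872·27.7236 + 0.6128·0.0000] = 10.6273

10.63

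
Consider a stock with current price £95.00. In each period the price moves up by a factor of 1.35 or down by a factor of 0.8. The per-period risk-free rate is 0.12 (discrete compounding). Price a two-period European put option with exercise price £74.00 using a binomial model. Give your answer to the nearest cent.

Risk-neutral probability p = (1 + 0.12 − 0.8)/(1.35 − 0.8) = 0.3200/0.5500 = 0.5818
Terminal stock prices: S_uu = 173.1, S_ud = 102.6, S_dd = 60.8
Terminal payoffs (K − S): max(-99.14, 0) = 0, max(-28.6, 0) = 0, max(13.2, 0) = 13.2
Node u (S = 128.2): V_u = 1/1.12·[0.5818·0.0000 + 0.4182·0.0000] = 0.0000
Node d (S = 76): V_d = 1/1.12·[0.5818·0.0000 + 0.4182·13.2000] = 4.9286
Node 0 (S = 95): V_0 = 1/1.12·[0.5818·0.0000 + 0.4182·4.9286] = 1.8402

£1.84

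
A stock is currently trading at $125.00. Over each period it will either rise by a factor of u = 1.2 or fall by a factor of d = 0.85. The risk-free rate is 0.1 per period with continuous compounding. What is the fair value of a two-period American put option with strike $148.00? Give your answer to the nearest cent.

$23.00

Risk-neutral probability p = (e^0.1 − 0.85)/(1.2 − 0.85) = 0.2552/0.3500 = 0.7291
Terminal stock prices: S_uu = 180, S_ud = 127.5, S_dd = 90.31
Terminal payoffs (K − S): max(-32, 0) = 0, max(20.5, 0) = 20.5, max(57.69, 0) = 57.69
Node u (S = 150): continuation = e^(−0.1)·[0.7291·0.0000 + 0.2709·20.5000] = 5.0257; exercise value = 0.0000 ≤ continuation, so V_u = 5.0257
Node d (S = 106.2): continuation = e^(−0.1)·[0.7291·20.5000 + 0.2709·57.6875] = 27.6659; exercise value = 41.7500 > continuation, so V_d = 41.7500 (exercise)
Node 0 (S = 125): continuation = e^(−0.1)·[0.7291·5.0257 + 0.2709·41.7500] = 13.5507; exercise value = 23.0000 > continuation, so V_0 = 23.0000 (exercise)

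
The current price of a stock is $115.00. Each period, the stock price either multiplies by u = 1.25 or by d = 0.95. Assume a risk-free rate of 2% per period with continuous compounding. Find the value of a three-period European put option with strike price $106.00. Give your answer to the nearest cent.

Risk-neutral probability p = (e^0.02 − 0.95)/(1.25 − 0.95) = 0.0702/0.3000 = 0.2340
Terminal stock prices: S_uuu = 224.6, S_uud = 170.7, S_udd = 129.7, S_ddd = 98.6
Terminal payoffs (K − S): max(-118.6, 0) = 0, max(-64.7, 0) = 0, max(-23.73, 0) = 0, max(7.402, 0) = 7.402
Node uu (S = 179.7): V_uu = e^(−0.02)·[0.2340·0.0000 + 0.7660·0.0000] = 0.0000
Node ud (S = 136.6): V_ud = e^(−0.02)·[0.2340·0.0000 + 0.7660·0.0000] = 0.0000
Node dd (S = 103.8): V_dd = e^(−0.02)·[0.2340·0.0000 + 0.7660·7.4019] = 5.5575
Node u (S = 143.8): V_u = e^(−0.02)·[0.2340·0.0000 + 0.7660·0.0000] = 0.0000
Node d (S = 109.2): V_d = e^(−0.02)·[0.2340·0.0000 + 0.7660·5.5575] = 4.1728
Node 0 (S = 115): V_0 = e^(−0.02)·[0.2340·0.0000 + 0.7660·4.1728] = 3.1330

$3.13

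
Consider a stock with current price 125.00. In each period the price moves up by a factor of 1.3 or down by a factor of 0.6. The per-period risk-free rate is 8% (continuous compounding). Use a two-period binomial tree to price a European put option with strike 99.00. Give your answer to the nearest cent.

4.96

Risk-neutral probability p = (e^0.08 − 0.6)/(1.3 − 0.6) = 0.4833/0.7000 = 0.6904
Terminal stock prices: S_uu = 211.3, S_ud = 97.5, S_dd = 45
Terminal payoffs (K − S): max(-112.3, 0) = 0, max(1.5, 0) = 1.5, max(54, 0) = 54
Node u (S = 162.5): V_u = e^(−0.08)·[0.6904·0.0000 + 0.3096·1.5000] = 0.4287
Node d (S = 75): V_d = e^(−0.08)·[0.6904·1.5000 + 0.3096·54.0000] = 16.3885
Node 0 (S = 125): V_0 = e^(−0.08)·[0.6904·0.4287 + 0.3096·16.3885] = 4.9568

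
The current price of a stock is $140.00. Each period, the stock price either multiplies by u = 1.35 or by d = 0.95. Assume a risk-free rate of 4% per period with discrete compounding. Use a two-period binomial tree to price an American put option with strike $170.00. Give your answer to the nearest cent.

Risk-neutral probability p = (1 + 0.04 − 0.95)/(1.35 − 0.95) = 0.0900/0.4000 = 0.2250
Terminal stock prices: S_uu = 255.2, S_ud = 179.5, S_dd = 126.3
Terminal payoffs (K − S): max(-85.15, 0) = 0, max(-9.55, 0) = 0, max(43.65, 0) = 43.65
Node u (S = 189): continuation = 1/1.04·[0.2250·0.0000 + 0.7750·0.0000] = 0.0000; exercise value = 0.0000 ≤ continuation, so V_u = 0.0000
Node d (S = 133): continuation = 1/1.04·[0.2250·0.0000 + 0.7750·43.6500] = 32.5276; exercise value = 37.0000 > continuation, so V_d = 37.0000 (exercise)
Node 0 (S = 140): continuation = 1/1.04·[0.2250·0.0000 + 0.7750·37.0000] = 27.5721; exercise value = 30.0000 > continuation, so V_0 = 30.0000 (exercise)

$30.00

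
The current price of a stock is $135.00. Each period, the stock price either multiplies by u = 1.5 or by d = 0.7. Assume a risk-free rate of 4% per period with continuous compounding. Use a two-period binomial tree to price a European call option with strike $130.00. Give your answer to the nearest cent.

Risk-neutral probability p = (e^0.04 − 0.7)/(1.5 − 0.7) = 0.3408/0.8000 = 0.4260
Terminal stock prices: S_uu = 303.8, S_ud = 141.8, S_dd = 66.15
Terminal payoffs (S − K): max(173.8, 0) = 173.8, max(11.75, 0) = 11.75, max(-63.85, 0) = 0
Node u (S = 202.5): V_u = e^(−0.04)·[0.4260·173.7500 + 0.5740·11.7500] = 77.5974
Node d (S = 94.5): V_d = e^(−0.04)·[0.4260·11.7500 + 0.5740·0.0000] = 4.8094
Node 0 (S = 135): V_0 = e^(−0.04)·[0.4260·77.5974 + 0.5740·4.8094] = 34.4136

$34.41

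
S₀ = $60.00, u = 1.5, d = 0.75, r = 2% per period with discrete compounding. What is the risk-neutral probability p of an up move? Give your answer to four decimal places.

Risk-neutral probability p = (1 + 0.02 − 0.75)/(1.5 − 0.75) = 0.2700/0.7500 = 0.3600

p = 0.3600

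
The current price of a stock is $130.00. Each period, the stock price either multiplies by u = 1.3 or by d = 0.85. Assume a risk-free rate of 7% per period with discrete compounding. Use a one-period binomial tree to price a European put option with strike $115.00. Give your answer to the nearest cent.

$2.15

Risk-neutral probability p = (1 + 0.07 − 0.85)/(1.3 − 0.85) = 0.2200/0.4500 = 0.4889
Terminal stock prices: S_u = 169, S_d = 110.5
Terminal payoffs (K − S): max(-54, 0) = 0, max(4.5, 0) = 4.5
Node 0 (S = 130): V_0 = 1/1.07·[0.4889·0.0000 + 0.5111·4.5000] = 2.1495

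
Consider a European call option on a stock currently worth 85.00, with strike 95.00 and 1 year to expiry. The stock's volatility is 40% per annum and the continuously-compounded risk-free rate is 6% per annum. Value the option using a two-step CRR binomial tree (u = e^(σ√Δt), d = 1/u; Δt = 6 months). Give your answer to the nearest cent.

CRR parameters: u = e^(σ√Δt) = e^(0.4·√0.5) = 1.3269, d = 1/u = 0.7536
Per-period rate: rΔt = 0.06·0.5 = 0.03, so R = e^0.03 = 1.0305
Risk-neutral probability p = (e^0.03 − 0.7536)/(1.3269 − 0.7536) = 0.2768/0.5733 = 0.4829
Terminal stock prices: S_uu = 149.7, S_ud = 85, S_dd = 48.28
Terminal payoffs (S − K): max(54.66, 0) = 54.66, max(-10, 0) = 0, max(-46.72, 0) = 0
Node u (S = 112.8): V_u = e^(−0.03)·[0.4829·54.6556 + 0.5171·0.0000] = 25.6122
Node d (S = 64.06): V_d = e^(−0.03)·[0.4829·0.0000 + 0.5171·0.0000] = 0.0000
Node 0 (S = 85): V_0 = e^(−0.03)·[0.4829·25.6122 + 0.5171·0.0000] = 12.0022

12.00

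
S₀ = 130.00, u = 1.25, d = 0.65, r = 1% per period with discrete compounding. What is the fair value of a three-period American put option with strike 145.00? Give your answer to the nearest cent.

Risk-neutral probability p = (1 + 0.01 − 0.65)/(1.25 − 0.65) = 0.3600/0.6000 = 0.6000
Terminal stock prices: S_uuu = 253.9, S_uud = 132, S_udd = 68.66, S_ddd = 35.7
Terminal payoffs (K − S): max(-108.9, 0) = 0, max(12.97, 0) = 12.97, max(76.34, 0) = 76.34, max(109.3, 0) = 109.3
Node uu (S = 203.1): continuation = 1/1.01·[0.6000·0.0000 + 0.4000·12.9688] = 5.1361; exercise value = 0.0000 ≤ continuation, so V_uu = 5.1361
Node ud (S = 105.6): continuation = 1/1.01·[0.6000·12.9688 + 0.4000·76.3438] = 37.9394; exercise value = 39.3750 > continuation, so V_ud = 39.3750 (exercise)
Node dd (S = 54.93): continuation = 1/1.01·[0.6000·76.3438 + 0.4000·109.2987] = 88.6394; exercise value = 90.0750 > continuation, so V_dd = 90.0750 (exercise)
Node u (S = 162.5): continuation = 1/1.01·[0.6000·5.1361 + 0.4000·39.3750] = 18.6452; exercise value = 0.0000 ≤ continuation, so V_u = 18.6452
Node d (S = 84.5): continuation = 1/1.01·[0.6000·39.3750 + 0.4000·90.0750] = 59.0644; exercise value = 60.5000 > continuation, so V_d = 60.5000 (exercise)
Node 0 (S = 130): continuation = 1/1.01·[0.6000·18.6452 + 0.4000·60.5000] = 35.0368; exercise value = 15.0000 ≤ continuation, so V_0 = 35.0368

35.04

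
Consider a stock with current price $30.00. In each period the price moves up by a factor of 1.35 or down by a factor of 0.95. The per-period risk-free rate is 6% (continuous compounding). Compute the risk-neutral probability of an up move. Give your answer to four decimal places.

p = 0.2796

Risk-neutral probability p = (e^0.06 − 0.95)/(1.35 − 0.95) = 0.1118/0.4000 = 0.2796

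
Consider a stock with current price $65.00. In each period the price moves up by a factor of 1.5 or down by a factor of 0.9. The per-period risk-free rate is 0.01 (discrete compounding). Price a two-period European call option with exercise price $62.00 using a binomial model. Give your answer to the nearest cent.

Risk-neutral probability p = (1 + 0.01 − 0.9)/(1.5 − 0.9) = 0.1100/0.6000 = 0.1833
Terminal stock prices: S_uu = 146.2, S_ud = 87.75, S_dd = 52.65
Terminal payoffs (S − K): max(84.25, 0) = 84.25, max(25.75, 0) = 25.75, max(-9.35, 0) = 0
Node u (S = 97.5): V_u = 1/1.01·[0.1833·84.2500 + 0.8167·25.7500] = 36.1139
Node d (S = 58.5): V_d = 1/1.01·[0.1833·25.7500 + 0.8167·0.0000] = 4.6741
Node 0 (S = 65): V_0 = 1/1.01·[0.1833·36.1139 + 0.8167·4.6741] = 10.3347

$10.33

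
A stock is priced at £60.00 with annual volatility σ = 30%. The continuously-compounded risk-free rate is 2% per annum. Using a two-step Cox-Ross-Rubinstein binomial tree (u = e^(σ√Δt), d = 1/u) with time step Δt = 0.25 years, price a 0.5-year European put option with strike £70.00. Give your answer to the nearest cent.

£11.80

CRR parameters: u = e^(σ√Δt) = e^(0.3·√0.25) = 1.1618, d = 1/u = 0.8607
Per-period rate: rΔt = 0.02·0.25 = 0.005, so R = e^0.005 = 1.0050
Risk-neutral probability p = (e^0.005 − 0.8607)/(1.1618 − 0.8607) = 0.1443/0.3011 = 0.4792
Terminal stock prices: S_uu = 80.99, S_ud = 60, S_dd = 44.45
Terminal payoffs (K − S): max(-10.99, 0) = 0, max(10, 0) = 10, max(25.55, 0) = 25.55
Node u (S = 69.71): V_u = e^(−0.005)·[0.4792·0.0000 + 0.5208·10.0000] = 5.1819
Node d (S = 51.64): V_d = e^(−0.005)·[0.4792·10.0000 + 0.5208·25.5509] = 18.0084
Node 0 (S = 60): V_0 = e^(−0.005)·[0.4792·5.1819 + 0.5208·18.0084] = 11.8026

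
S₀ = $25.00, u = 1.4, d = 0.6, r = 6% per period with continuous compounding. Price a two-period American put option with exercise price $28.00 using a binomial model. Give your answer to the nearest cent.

$6.69

Risk-neutral probability p = (e^0.06 − 0.6)/(1.4 − 0.6) = 0.4618/0.8000 = 0.5773
Terminal stock prices: S_uu = 49, S_ud = 21, S_dd = 9
Terminal payoffs (K − S): max(-21, 0) = 0, max(7, 0) = 7, max(19, 0) = 19
Node u (S = 35): continuation = e^(−0.06)·[0.5773·0.0000 + 0.4227·7.0000] = 2.7866; exercise value = 0.0000 ≤ continuation, so V_u = 2.7866
Node d (S = 15): continuation = e^(−0.06)·[0.5773·7.0000 + 0.4227·19.0000] = 11.3694; exercise value = 13.0000 > continuation, so V_d = 13.0000 (exercise)
Node 0 (S = 25): continuation = e^(−0.06)·[0.5773·2.7866 + 0.4227·13.0000] = 6.6902; exercise value = 3.0000 ≤ continuation, so V_0 = 6.6902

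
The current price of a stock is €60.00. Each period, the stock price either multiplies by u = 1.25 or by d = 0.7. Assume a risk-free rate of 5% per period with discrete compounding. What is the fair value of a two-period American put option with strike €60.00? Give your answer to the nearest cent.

Risk-neutral probability p = (1 + 0.05 − 0.7)/(1.25 − 0.7) = 0.3500/0.5500 = 0.6364
Terminal stock prices: S_uu = 93.75, S_ud = 52.5, S_dd = 29.4
Terminal payoffs (K − S): max(-33.75, 0) = 0, max(7.5, 0) = 7.5, max(30.6, 0) = 30.6
Node u (S = 75): continuation = 1/1.05·[0.6364·0.0000 + 0.3636·7.5000] = 2.5974; exercise value = 0.0000 ≤ continuation, so V_u = 2.5974
Node d (S = 42): continuation = 1/1.05·[0.6364·7.5000 + 0.3636·30.6000] = 15.1429; exercise value = 18.0000 > continuation, so V_d = 18.0000 (exercise)
Node 0 (S = 60): continuation = 1/1.05·[0.6364·2.5974 + 0.3636·18.0000] = 7.8079; exercise value = 0.0000 ≤ continuation, so V_0 = 7.8079

€7.81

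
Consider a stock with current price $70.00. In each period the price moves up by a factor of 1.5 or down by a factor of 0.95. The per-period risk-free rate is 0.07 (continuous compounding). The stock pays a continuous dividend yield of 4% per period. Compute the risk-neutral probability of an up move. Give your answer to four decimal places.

Per-period risk-free factor R = e^0.07 = 1.0725; dividend-adjusted growth = e^(0.07−0.04) = 1.0305.
Risk-neutral probability p = (1.0305 − 0.95)/(1.5 − 0.95) = 0.0805/0.5500 = 0.1463

p = 0.1463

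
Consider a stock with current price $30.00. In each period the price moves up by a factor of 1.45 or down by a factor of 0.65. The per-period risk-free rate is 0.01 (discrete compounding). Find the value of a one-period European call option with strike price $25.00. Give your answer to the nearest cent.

$8.24

Risk-neutral probability p = (1 + 0.01 − 0.65)/(1.45 − 0.65) = 0.3600/0.8000 = 0.4500
Terminal stock prices: S_u = 43.5, S_d = 19.5
Terminal payoffs (S − K): max(18.5, 0) = 18.5, max(-5.5, 0) = 0
Node 0 (S = 30): V_0 = 1/1.01·[0.4500·18.5000 + 0.5500·0.0000] = 8.2426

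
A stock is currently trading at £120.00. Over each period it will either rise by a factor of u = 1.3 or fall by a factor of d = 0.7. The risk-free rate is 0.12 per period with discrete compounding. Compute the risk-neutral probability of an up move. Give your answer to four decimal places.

p = 0.7000

Risk-neutral probability p = (1 + 0.12 − 0.7)/(1.3 − 0.7) = 0.4200/0.6000 = 0.7000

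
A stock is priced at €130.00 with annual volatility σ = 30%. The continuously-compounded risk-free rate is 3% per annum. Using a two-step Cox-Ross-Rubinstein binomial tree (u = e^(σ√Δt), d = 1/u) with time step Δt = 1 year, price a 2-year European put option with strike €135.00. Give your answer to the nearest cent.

€18.84

CRR parameters: u = e^(σ√Δt) = e^(0.3·√1) = 1.3499, d = 1/u = 0.7408
Per-period rate: rΔt = 0.03·1 = 0.03, so R = e^0.03 = 1.0305
Risk-neutral probability p = (e^0.03 − 0.7408)/(1.3499 − 0.7408) = 0.2896/0.6090 = 0.4756
Terminal stock prices: S_uu = 236.9, S_ud = 130, S_dd = 71.35
Terminal payoffs (K − S): max(-101.9, 0) = 0, max(5, 0) = 5, max(63.65, 0) = 63.65
Node u (S = 175.5): V_u = e^(−0.03)·[0.4756·0.0000 + 0.5244·5.0000] = 2.5447
Node d (S = 96.31): V_d = e^(−0.03)·[0.4756·5.0000 + 0.5244·63.6545] = 34.7038
Node 0 (S = 130): V_0 = e^(−0.03)·[0.4756·2.5447 + 0.5244·34.7038] = 18.8365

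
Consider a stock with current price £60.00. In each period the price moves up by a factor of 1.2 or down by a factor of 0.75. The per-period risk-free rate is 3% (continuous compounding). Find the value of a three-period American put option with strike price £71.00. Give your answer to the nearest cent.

£14.10

Risk-neutral probability p = (e^0.03 − 0.75)/(1.2 − 0.75) = 0.2805/0.4500 = 0.6232
Terminal stock prices: S_uuu = 103.7, S_uud = 64.8, S_udd = 40.5, S_ddd = 25.31
Terminal payoffs (K − S): max(-32.68, 0) = 0, max(6.2, 0) = 6.2, max(30.5, 0) = 30.5, max(45.69, 0) = 45.69
Node uu (S = 86.4): continuation = e^(−0.03)·[0.6232·0.0000 + 0.3768·6.2000] = 2.2669; exercise value = 0.0000 ≤ continuation, so V_uu = 2.2669
Node ud (S = 54): continuation = e^(−0.03)·[0.6232·6.2000 + 0.3768·30.5000] = 14.9016; exercise value = 17.0000 > continuation, so V_ud = 17.0000 (exercise)
Node dd (S = 33.75): continuation = e^(−0.03)·[0.6232·30.5000 + 0.3768·45.6875] = 35.1516; exercise value = 37.2500 > continuation, so V_dd = 37.2500 (exercise)
Node u (S = 72): continuation = e^(−0.03)·[0.6232·2.2669 + 0.3768·17.0000] = 7.5868; exercise value = 0.0000 ≤ continuation, so V_u = 7.5868
Node d (S = 45): continuation = e^(−0.03)·[0.6232·17.0000 + 0.3768·37.2500] = 23.9016; exercise value = 26.0000 > continuation, so V_d = 26.0000 (exercise)
Node 0 (S = 60): continuation = e^(−0.03)·[0.6232·7.5868 + 0.3768·26.0000] = 14.0951; exercise value = 11.0000 ≤ continuation, so V_0 = 14.0951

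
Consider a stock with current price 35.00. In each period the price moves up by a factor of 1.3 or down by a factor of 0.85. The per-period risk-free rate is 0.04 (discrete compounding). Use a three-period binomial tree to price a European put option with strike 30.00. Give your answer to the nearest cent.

1.46

Risk-neutral probability p = (1 + 0.04 − 0.85)/(1.3 − 0.85) = 0.1900/0.4500 = 0.4222
Terminal stock prices: S_uuu = 76.89, S_uud = 50.28, S_udd = 32.87, S_ddd = 21.49
Terminal payoffs (K − S): max(-46.89, 0) = 0, max(-20.28, 0) = 0, max(-2.874, 0) = 0, max(8.506, 0) = 8.506
Node uu (S = 59.15): V_uu = 1/1.04·[0.4222·0.0000 + 0.5778·0.0000] = 0.0000
Node ud (S = 38.67): V_ud = 1/1.04·[0.4222·0.0000 + 0.5778·0.0000] = 0.0000
Node dd (S = 25.29): V_dd = 1/1.04·[0.4222·0.0000 + 0.5778·8.5056] = 4.7253
Node u (S = 45.5): V_u = 1/1.04·[0.4222·0.0000 + 0.5778·0.0000] = 0.0000
Node d (S = 29.75): V_d = 1/1.04·[0.4222·0.0000 + 0.5778·4.7253] = 2.6252
Node 0 (S = 35): V_0 = 1/1.04·[0.4222·0.0000 + 0.5778·2.6252] = 1.4584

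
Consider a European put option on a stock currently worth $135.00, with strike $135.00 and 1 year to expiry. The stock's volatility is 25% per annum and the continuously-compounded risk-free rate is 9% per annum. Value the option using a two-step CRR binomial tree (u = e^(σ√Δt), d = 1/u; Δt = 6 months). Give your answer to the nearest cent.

$6.32

CRR parameters: u = e^(σ√Δt) = e^(0.25·√0.5) = 1.1934, d = 1/u = 0.8380
Per-period rate: rΔt = 0.09·0.5 = 0.045, so R = e^0.045 = 1.0460
Risk-neutral probability p = (e^0.045 − 0.8380)/(1.1934 − 0.8380) = 0.2081/0.3554 = 0.5854
Terminal stock prices: S_uu = 192.3, S_ud = 135, S_dd = 94.8
Terminal payoffs (K − S): max(-57.26, 0) = 0, max(0, 0) = 0, max(40.2, 0) = 40.2
Node u (S = 161.1): V_u = e^(−0.045)·[0.5854·0.0000 + 0.4146·0.0000] = 0.0000
Node d (S = 113.1): V_d = e^(−0.045)·[0.5854·0.0000 + 0.4146·40.2046] = 15.9341
Node 0 (S = 135): V_0 = e^(−0.045)·[0.5854·0.0000 + 0.4146·15.9341] = 6.3151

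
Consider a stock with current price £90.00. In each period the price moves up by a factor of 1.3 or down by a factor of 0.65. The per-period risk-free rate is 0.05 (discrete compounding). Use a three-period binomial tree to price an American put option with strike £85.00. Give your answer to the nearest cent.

Risk-neutral probability p = (1 + 0.05 − 0.65)/(1.3 − 0.65) = 0.4000/0.6500 = 0.6154
Terminal stock prices: S_uuu = 197.7, S_uud = 98.87, S_udd = 49.43, S_ddd = 24.72
Terminal payoffs (K − S): max(-112.7, 0) = 0, max(-13.87, 0) = 0, max(35.57, 0) = 35.57, max(60.28, 0) = 60.28
Node uu (S = 152.1): continuation = 1/1.05·[0.6154·0.0000 + 0.3846·0.0000] = 0.0000; exercise value = 0.0000 ≤ continuation, so V_uu = 0.0000
Node ud (S = 76.05): continuation = 1/1.05·[0.6154·0.0000 + 0.3846·35.5675] = 13.0284; exercise value = 8.9500 ≤ continuation, so V_ud = 13.0284
Node dd (S = 38.03): continuation = 1/1.05·[0.6154·35.5675 + 0.3846·60.2837] = 42.9274; exercise value = 46.9750 > continuation, so V_dd = 46.9750 (exercise)
Node u (S = 117): continuation = 1/1.05·[0.6154·0.0000 + 0.3846·13.0284] = 4.7723; exercise value = 0.0000 ≤ continuation, so V_u = 4.7723
Node d (S = 58.5): continuation = 1/1.05·[0.6154·13.0284 + 0.3846·46.9750] = 24.8426; exercise value = 26.5000 > continuation, so V_d = 26.5000 (exercise)
Node 0 (S = 90): continuation = 1/1.05·[0.6154·4.7723 + 0.3846·26.5000] = 12.5039; exercise value = 0.0000 ≤ continuation, so V_0 = 12.5039

£12.50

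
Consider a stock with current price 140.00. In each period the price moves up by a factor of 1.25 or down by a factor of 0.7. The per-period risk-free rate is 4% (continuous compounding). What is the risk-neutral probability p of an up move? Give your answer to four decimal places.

Risk-neutral probability p = (e^0.04 − 0.7)/(1.25 − 0.7) = 0.3408/0.5500 = 0.6197

p = 0.6197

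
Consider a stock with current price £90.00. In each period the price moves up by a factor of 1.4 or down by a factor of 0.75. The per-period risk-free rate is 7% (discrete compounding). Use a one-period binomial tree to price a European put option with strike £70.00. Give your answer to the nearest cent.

£1.19

Risk-neutral probability p = (1 + 0.07 − 0.75)/(1.4 − 0.75) = 0.3200/0.6500 = 0.4923
Terminal stock prices: S_u = 126, S_d = 67.5
Terminal payoffs (K − S): max(-56, 0) = 0, max(2.5, 0) = 2.5
Node 0 (S = 90): V_0 = 1/1.07·[0.4923·0.0000 + 0.5077·2.5000] = 1.1862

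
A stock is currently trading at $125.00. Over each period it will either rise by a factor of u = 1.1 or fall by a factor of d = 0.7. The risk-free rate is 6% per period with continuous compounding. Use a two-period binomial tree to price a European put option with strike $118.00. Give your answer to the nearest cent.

Risk-neutral probability p = (e^0.06 − 0.7)/(1.1 − 0.7) = 0.3618/0.4000 = 0.9046
Terminal stock prices: S_uu = 151.3, S_ud = 96.25, S_dd = 61.25
Terminal payoffs (K − S): max(-33.25, 0) = 0, max(21.75, 0) = 21.75, max(56.75, 0) = 56.75
Node u (S = 137.5): V_u = e^(−0.06)·[0.9046·0.0000 + 0.0954·21.7500] = 1.9543
Node d (S = 87.5): V_d = e^(−0.06)·[0.9046·21.7500 + 0.0954·56.7500] = 23.6282
Node 0 (S = 125): V_0 = e^(−0.06)·[0.9046·1.9543 + 0.0954·23.6282] = 3.7879

$3.79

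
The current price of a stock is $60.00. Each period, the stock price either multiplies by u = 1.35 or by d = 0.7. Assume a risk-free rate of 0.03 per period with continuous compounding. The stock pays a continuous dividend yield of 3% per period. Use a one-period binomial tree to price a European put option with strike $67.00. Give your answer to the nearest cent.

$13.06

Per-period risk-free factor R = e^0.03 = 1.0305; dividend-adjusted growth = e^(0.03−0.03) = 1.0000.
Risk-neutral probability p = (1.0000 − 0.7)/(1.35 − 0.7) = 0.3000/0.6500 = 0.4615
Terminal stock prices: S_u = 81, S_d = 42
Terminal payoffs (K − S): max(-14, 0) = 0, max(25, 0) = 25
Node 0 (S = 60): V_0 = e^(−0.03)·[0.4615·0.0000 + 0.5385·25.0000] = 13.0637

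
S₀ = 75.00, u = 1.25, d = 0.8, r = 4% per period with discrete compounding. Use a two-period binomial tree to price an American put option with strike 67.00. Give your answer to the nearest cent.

3.83

Risk-neutral probability p = (1 + 0.04 − 0.8)/(1.25 − 0.8) = 0.2400/0.4500 = 0.5333
Terminal stock prices: S_uu = 117.2, S_ud = 75, S_dd = 48
Terminal payoffs (K − S): max(-50.19, 0) = 0, max(-8, 0) = 0, max(19, 0) = 19
Node u (S = 93.75): continuation = 1/1.04·[0.5333·0.0000 + 0.4667·0.0000] = 0.0000; exercise value = 0.0000 ≤ continuation, so V_u = 0.0000
Node d (S = 60): continuation = 1/1.04·[0.5333·0.0000 + 0.4667·19.0000] = 8.5256; exercise value = 7.0000 ≤ continuation, so V_d = 8.5256
Node 0 (S = 75): continuation = 1/1.04·[0.5333·0.0000 + 0.4667·8.5256] = 3.8256; exercise value = 0.0000 ≤ continuation, so V_0 = 3.8256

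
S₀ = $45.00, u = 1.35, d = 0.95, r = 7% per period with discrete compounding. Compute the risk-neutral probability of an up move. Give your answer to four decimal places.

p = 0.3000

Risk-neutral probability p = (1 + 0.07 − 0.95)/(1.35 − 0.95) = 0.1200/0.4000 = 0.3000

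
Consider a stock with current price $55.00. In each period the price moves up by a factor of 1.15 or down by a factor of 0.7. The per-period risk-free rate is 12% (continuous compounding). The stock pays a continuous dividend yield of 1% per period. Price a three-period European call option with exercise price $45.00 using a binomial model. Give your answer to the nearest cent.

Per-period risk-free factor R = e^0.12 = 1.1275; dividend-adjusted growth = e^(0.12−0.01) = 1.1163.
Risk-neutral probability p = (1.1163 − 0.7)/(1.15 − 0.7) = 0.4163/0.4500 = 0.9251
Terminal stock prices: S_uuu = 83.65, S_uud = 50.92, S_udd = 30.99, S_ddd = 18.86
Terminal payoffs (S − K): max(38.65, 0) = 38.65, max(5.916, 0) = 5.916, max(-14.01, 0) = 0, max(-26.14, 0) = 0
Node uu (S = 72.74): V_uu = e^(−0.12)·[0.9251·38.6481 + 0.0749·5.9162] = 32.1023
Node ud (S = 44.27): V_ud = e^(−0.12)·[0.9251·5.9162 + 0.0749·0.0000] = 4.8540
Node dd (S = 26.95): V_dd = e^(−0.12)·[0.9251·0.0000 + 0.0749·0.0000] = 0.0000
Node u (S = 63.25): V_u = e^(−0.12)·[0.9251·32.1023 + 0.0749·4.8540] = 26.6612
Node d (S = 38.5): V_d = e^(−0.12)·[0.9251·4.8540 + 0.0749·0.0000] = 3.9825
Node 0 (S = 55): V_0 = e^(−0.12)·[0.9251·26.6612 + 0.0749·3.9825] = 22.1390

$22.14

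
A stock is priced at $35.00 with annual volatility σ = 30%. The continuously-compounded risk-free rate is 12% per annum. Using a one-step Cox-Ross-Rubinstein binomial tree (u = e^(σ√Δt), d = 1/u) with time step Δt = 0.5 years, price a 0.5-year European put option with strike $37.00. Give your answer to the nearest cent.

$3.34

CRR parameters: u = e^(σ√Δt) = e^(0.3·√0.5) = 1.2363, d = 1/u = 0.8089
Per-period rate: rΔt = 0.12·0.5 = 0.06, so R = e^0.06 = 1.0618
Risk-neutral probability p = (e^0.06 − 0.8089)/(1.2363 − 0.8089) = 0.2530/0.4275 = 0.5918
Terminal stock prices: S_u = 43.27, S_d = 28.31
Terminal payoffs (K − S): max(-6.271, 0) = 0, max(8.69, 0) = 8.69
Node 0 (S = 35): V_0 = e^(−0.06)·[0.5918·0.0000 + 0.4082·8.6900] = 3.3404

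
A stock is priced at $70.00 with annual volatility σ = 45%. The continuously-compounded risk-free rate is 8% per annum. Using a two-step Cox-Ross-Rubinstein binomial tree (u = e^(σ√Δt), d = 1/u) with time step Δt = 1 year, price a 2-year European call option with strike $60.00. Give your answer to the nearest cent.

CRR parameters: u = e^(σ√Δt) = e^(0.45·√1) = 1.5683, d = 1/u = 0.6376
Per-period rate: rΔt = 0.08·1 = 0.08, so R = e^0.08 = 1.0833
Risk-neutral probability p = (e^0.08 − 0.6376)/(1.5683 − 0.6376) = 0.4457/0.9307 = 0.4789
Terminal stock prices: S_uu = 172.2, S_ud = 70, S_dd = 28.46
Terminal payoffs (S − K): max(112.2, 0) = 112.2, max(10, 0) = 10, max(-31.54, 0) = 0
Node u (S = 109.8): V_u = e^(−0.08)·[0.4789·112.1722 + 0.5211·10.0000] = 54.3949
Node d (S = 44.63): V_d = e^(−0.08)·[0.4789·10.0000 + 0.5211·0.0000] = 4.4204
Node 0 (S = 70): V_0 = e^(−0.08)·[0.4789·54.3949 + 0.5211·4.4204] = 26.1710

$26.17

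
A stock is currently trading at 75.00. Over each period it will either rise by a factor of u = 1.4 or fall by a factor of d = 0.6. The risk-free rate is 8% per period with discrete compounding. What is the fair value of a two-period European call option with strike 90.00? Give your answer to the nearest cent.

Risk-neutral probability p = (1 + 0.08 − 0.6)/(1.4 − 0.6) = 0.4800/0.8000 = 0.6000
Terminal stock prices: S_uu = 147, S_ud = 63, S_dd = 27
Terminal payoffs (S − K): max(57, 0) = 57, max(-27, 0) = 0, max(-63, 0) = 0
Node u (S = 105): V_u = 1/1.08·[0.6000·57.0000 + 0.4000·0.0000] = 31.6667
Node d (S = 45): V_d = 1/1.08·[0.6000·0.0000 + 0.4000·0.0000] = 0.0000
Node 0 (S = 75): V_0 = 1/1.08·[0.6000·31.6667 + 0.4000·0.0000] = 17.5926

17.59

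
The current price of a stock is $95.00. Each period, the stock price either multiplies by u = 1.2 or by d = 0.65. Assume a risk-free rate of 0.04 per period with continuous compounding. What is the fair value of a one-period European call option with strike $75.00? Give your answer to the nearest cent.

$26.63

Risk-neutral probability p = (e^0.04 − 0.65)/(1.2 − 0.65) = 0.3908/0.5500 = 0.7106
Terminal stock prices: S_u = 114, S_d = 61.75
Terminal payoffs (S − K): max(39, 0) = 39, max(-13.25, 0) = 0
Node 0 (S = 95): V_0 = e^(−0.04)·[0.7106·39.0000 + 0.2894·0.0000] = 26.6254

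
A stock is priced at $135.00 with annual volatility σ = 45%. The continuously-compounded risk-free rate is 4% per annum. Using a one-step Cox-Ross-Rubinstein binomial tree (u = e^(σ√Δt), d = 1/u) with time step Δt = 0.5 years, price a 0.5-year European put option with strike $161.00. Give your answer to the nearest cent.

$33.71

CRR parameters: u = e^(σ√Δt) = e^(0.45·√0.5) = 1.3746, d = 1/u = 0.7275
Per-period rate: rΔt = 0.04·0.5 = 0.02, so R = e^0.02 = 1.0202
Risk-neutral probability p = (e^0.02 − 0.7275)/(1.3746 − 0.7275) = 0.2927/0.6472 = 0.4523
Terminal stock prices: S_u = 185.6, S_d = 98.21
Terminal payoffs (K − S): max(-24.58, 0) = 0, max(62.79, 0) = 62.79
Node 0 (S = 135): V_0 = e^(−0.02)·[0.4523·0.0000 + 0.5477·62.7931] = 33.7090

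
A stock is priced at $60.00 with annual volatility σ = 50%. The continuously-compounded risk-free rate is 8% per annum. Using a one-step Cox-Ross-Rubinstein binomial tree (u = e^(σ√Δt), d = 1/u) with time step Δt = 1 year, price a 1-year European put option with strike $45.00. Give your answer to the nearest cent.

CRR parameters: u = e^(σ√Δt) = e^(0.5·√1) = 1.6487, d = 1/u = 0.6065
Per-period rate: rΔt = 0.08·1 = 0.08, so R = e^0.08 = 1.0833
Risk-neutral probability p = (e^0.08 − 0.6065)/(1.6487 − 0.6065) = 0.4768/1.0422 = 0.4575
Terminal stock prices: S_u = 98.92, S_d = 36.39
Terminal payoffs (K − S): max(-53.92, 0) = 0, max(8.608, 0) = 8.608
Node 0 (S = 60): V_0 = e^(−0.08)·[0.4575·0.0000 + 0.5425·8.6082] = 4.3112

$4.31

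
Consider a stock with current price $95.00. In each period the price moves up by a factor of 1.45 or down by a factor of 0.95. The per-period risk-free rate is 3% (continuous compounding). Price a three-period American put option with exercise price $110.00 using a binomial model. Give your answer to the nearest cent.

Risk-neutral probability p = (e^0.03 − 0.95)/(1.45 − 0.95) = 0.0805/0.5000 = 0.1609
Terminal stock prices: S_uuu = 289.6, S_uud = 189.8, S_udd = 124.3, S_ddd = 81.45
Terminal payoffs (K − S): max(-179.6, 0) = 0, max(-79.75, 0) = 0, max(-14.32, 0) = 0, max(28.55, 0) = 28.55
Node uu (S = 199.7): continuation = e^(−0.03)·[0.1609·0.0000 + 0.8391·0.0000] = 0.0000; exercise value = 0.0000 ≤ continuation, so V_uu = 0.0000
Node ud (S = 130.9): continuation = e^(−0.03)·[0.1609·0.0000 + 0.8391·0.0000] = 0.0000; exercise value = 0.0000 ≤ continuation, so V_ud = 0.0000
Node dd (S = 85.74): continuation = e^(−0.03)·[0.1609·0.0000 + 0.8391·28.5494] = 23.2475; exercise value = 24.2625 > continuation, so V_dd = 24.2625 (exercise)
Node u (S = 137.8): continuation = e^(−0.03)·[0.1609·0.0000 + 0.8391·0.0000] = 0.0000; exercise value = 0.0000 ≤ continuation, so V_u = 0.0000
Node d (S = 90.25): continuation = e^(−0.03)·[0.1609·0.0000 + 0.8391·24.2625] = 19.7568; exercise value = 19.7500 ≤ continuation, so V_d = 19.7568
Node 0 (S = 95): continuation = e^(−0.03)·[0.1609·0.0000 + 0.8391·19.7568] = 16.0878; exercise value = 15.0000 ≤ continuation, so V_0 = 16.0878

$16.09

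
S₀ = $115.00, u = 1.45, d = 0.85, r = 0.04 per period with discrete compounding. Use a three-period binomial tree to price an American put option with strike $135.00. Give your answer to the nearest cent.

$26.38

Risk-neutral probability p = (1 + 0.04 − 0.85)/(1.45 − 0.85) = 0.1900/0.6000 = 0.3167
Terminal stock prices: S_uuu = 350.6, S_uud = 205.5, S_udd = 120.5, S_ddd = 70.62
Terminal payoffs (K − S): max(-215.6, 0) = 0, max(-70.52, 0) = 0, max(14.52, 0) = 14.52, max(64.38, 0) = 64.38
Node uu (S = 241.8): continuation = 1/1.04·[0.3167·0.0000 + 0.6833·0.0000] = 0.0000; exercise value = 0.0000 ≤ continuation, so V_uu = 0.0000
Node ud (S = 141.7): continuation = 1/1.04·[0.3167·0.0000 + 0.6833·14.5231] = 9.5424; exercise value = 0.0000 ≤ continuation, so V_ud = 9.5424
Node dd (S = 83.09): continuation = 1/1.04·[0.3167·14.5231 + 0.6833·64.3756] = 46.7202; exercise value = 51.9125 > continuation, so V_dd = 51.9125 (exercise)
Node u (S = 166.8): continuation = 1/1.04·[0.3167·0.0000 + 0.6833·9.5424] = 6.2699; exercise value = 0.0000 ≤ continuation, so V_u = 6.2699
Node d (S = 97.75): continuation = 1/1.04·[0.3167·9.5424 + 0.6833·51.9125] = 37.0147; exercise value = 37.2500 > continuation, so V_d = 37.2500 (exercise)
Node 0 (S = 115): continuation = 1/1.04·[0.3167·6.2699 + 0.6833·37.2500] = 26.3843; exercise value = 20.0000 ≤ continuation, so V_0 = 26.3843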